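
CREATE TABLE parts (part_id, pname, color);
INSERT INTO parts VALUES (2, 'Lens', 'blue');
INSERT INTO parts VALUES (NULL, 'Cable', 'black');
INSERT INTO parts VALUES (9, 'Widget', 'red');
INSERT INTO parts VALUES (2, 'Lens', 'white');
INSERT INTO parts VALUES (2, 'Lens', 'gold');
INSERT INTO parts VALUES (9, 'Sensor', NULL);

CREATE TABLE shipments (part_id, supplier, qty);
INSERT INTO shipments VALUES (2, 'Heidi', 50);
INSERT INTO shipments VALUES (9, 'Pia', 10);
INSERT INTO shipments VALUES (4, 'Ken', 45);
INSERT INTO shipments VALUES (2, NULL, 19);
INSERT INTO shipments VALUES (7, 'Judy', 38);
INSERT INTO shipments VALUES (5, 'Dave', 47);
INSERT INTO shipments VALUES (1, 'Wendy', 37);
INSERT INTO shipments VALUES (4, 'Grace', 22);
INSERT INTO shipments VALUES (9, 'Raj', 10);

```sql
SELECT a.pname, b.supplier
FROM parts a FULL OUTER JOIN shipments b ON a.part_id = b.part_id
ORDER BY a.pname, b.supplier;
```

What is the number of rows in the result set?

16

FULL OUTER JOIN keeps every row from both sides; unmatched rows get NULL for the other side's columns.
Matching on a.part_id = b.part_id. A NULL in a compared column never satisfies the condition.
- a (part_id=2) pairs with 2 row(s) of b.
- a (part_id=NULL) has no partner → padded with NULL.
- a (part_id=9) pairs with 2 row(s) of b.
- a (part_id=2) pairs with 2 row(s) of b.
- a (part_id=2) pairs with 2 row(s) of b.
- a (part_id=9) pairs with 2 row(s) of b.
- 5 b row(s) had no a match → kept, a columns NULL.
Total: 10 matched + 6 padded = 16 rows.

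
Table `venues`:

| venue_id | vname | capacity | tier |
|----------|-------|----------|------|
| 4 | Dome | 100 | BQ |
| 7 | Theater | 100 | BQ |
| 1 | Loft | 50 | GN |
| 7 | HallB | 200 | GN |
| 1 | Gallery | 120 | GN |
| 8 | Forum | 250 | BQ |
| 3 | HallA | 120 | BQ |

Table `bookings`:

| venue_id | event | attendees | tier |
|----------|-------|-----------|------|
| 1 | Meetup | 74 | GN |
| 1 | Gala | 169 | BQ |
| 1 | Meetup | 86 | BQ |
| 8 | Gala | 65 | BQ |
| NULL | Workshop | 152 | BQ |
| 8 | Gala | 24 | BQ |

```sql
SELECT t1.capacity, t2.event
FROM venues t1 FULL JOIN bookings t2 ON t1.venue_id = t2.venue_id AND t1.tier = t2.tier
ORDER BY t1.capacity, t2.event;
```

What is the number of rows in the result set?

11

FULL OUTER JOIN keeps every row from both sides; unmatched rows get NULL for the other side's columns.
Matching on t1.venue_id = t2.venue_id AND t1.tier = t2.tier. A NULL in a compared column never satisfies the condition.
- t1[0] venue_id=4, tier=BQ → no match; kept with NULLs on the t2 side.
- t1[1] venue_id=7, tier=BQ → no match; kept with NULLs on the t2 side.
- t1[2] venue_id=1, tier=GN → 1 match(es) in t2 → 1 row(s).
- t1[3] venue_id=7, tier=GN → no match; kept with NULLs on the t2 side.
- t1[4] venue_id=1, tier=GN → 1 match(es) in t2 → 1 row(s).
- t1[5] venue_id=8, tier=BQ → 2 match(es) in t2 → 2 row(s).
- t1[6] venue_id=3, tier=BQ → no match; kept with NULLs on the t2 side.
- plus 3 unmatched t2 row(s), each kept with NULL t1 columns.
Total: 4 matched + 7 padded = 11 rows.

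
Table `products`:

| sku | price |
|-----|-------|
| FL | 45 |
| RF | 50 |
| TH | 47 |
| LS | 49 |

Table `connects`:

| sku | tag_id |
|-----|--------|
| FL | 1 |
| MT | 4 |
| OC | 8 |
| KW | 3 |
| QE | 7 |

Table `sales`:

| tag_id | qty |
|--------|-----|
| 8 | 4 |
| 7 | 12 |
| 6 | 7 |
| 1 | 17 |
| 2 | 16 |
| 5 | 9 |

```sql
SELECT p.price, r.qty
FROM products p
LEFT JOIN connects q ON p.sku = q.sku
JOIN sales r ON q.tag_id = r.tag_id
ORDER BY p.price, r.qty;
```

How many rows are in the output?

Evaluate left to right. First `products p LEFT JOIN connects q` on sku: 4 row(s).
Then INNER JOIN `sales r` on tag_id: keep only rows whose q.tag_id appears in r.
Result: 1 row(s).

1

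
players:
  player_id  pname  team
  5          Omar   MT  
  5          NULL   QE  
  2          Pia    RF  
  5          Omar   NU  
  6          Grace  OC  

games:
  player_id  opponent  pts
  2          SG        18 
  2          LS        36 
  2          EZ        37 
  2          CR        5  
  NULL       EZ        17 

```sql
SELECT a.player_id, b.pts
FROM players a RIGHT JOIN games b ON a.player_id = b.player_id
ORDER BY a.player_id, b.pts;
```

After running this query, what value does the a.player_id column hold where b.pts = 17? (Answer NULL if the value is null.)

NULL

RIGHT JOIN keeps every row from `games`; unmatched rows get NULL for `players`'s columns.
Matching on a.player_id = b.player_id. A NULL in a compared column never satisfies the condition.
- a row (player_id=5): no match.
- a row (player_id=5): no match.
- a row (player_id=2): matches 4 b row(s) → 4 output row(s).
- a row (player_id=5): no match.
- a row (player_id=6): no match.
- 1 row(s) from b found no a partner → padded with NULL.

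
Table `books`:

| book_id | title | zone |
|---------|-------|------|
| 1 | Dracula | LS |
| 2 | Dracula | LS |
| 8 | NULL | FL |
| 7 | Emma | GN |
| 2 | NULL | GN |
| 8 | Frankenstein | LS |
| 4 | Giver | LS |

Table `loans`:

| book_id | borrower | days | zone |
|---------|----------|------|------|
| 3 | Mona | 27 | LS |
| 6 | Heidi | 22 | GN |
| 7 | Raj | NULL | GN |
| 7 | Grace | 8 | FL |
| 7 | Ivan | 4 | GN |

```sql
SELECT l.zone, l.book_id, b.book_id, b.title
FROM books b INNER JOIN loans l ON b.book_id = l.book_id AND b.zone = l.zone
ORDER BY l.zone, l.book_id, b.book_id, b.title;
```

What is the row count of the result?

2

INNER JOIN keeps only pairs where the ON condition holds.
Matching on b.book_id = l.book_id AND b.zone = l.zone.
- book_id=1, zone=LS: no matching l row, dropped.
- book_id=2, zone=LS: no matching l row, dropped.
- book_id=8, zone=FL: no matching l row, dropped.
- book_id=7, zone=GN: 2 matching l row(s), so 2 row(s) emitted.
- book_id=2, zone=GN: no matching l row, dropped.
- book_id=8, zone=LS: no matching l row, dropped.
- book_id=4, zone=LS: no matching l row, dropped.
Total: 2 rows.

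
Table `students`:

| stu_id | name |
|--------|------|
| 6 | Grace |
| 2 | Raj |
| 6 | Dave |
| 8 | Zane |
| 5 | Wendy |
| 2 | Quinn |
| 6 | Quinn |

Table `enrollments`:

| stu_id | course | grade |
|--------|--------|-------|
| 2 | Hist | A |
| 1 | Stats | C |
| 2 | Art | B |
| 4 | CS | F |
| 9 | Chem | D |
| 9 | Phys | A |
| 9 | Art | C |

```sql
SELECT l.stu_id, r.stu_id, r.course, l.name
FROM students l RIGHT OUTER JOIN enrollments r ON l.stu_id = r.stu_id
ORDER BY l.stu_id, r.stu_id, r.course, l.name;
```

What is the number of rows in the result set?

9

RIGHT JOIN keeps every row from `enrollments`; unmatched rows get NULL for `students`'s columns.
Matching on l.stu_id = r.stu_id.
Matched pairs: 4; unmatched r rows kept: 5.
Total: 4 matched + 5 padded = 9 rows.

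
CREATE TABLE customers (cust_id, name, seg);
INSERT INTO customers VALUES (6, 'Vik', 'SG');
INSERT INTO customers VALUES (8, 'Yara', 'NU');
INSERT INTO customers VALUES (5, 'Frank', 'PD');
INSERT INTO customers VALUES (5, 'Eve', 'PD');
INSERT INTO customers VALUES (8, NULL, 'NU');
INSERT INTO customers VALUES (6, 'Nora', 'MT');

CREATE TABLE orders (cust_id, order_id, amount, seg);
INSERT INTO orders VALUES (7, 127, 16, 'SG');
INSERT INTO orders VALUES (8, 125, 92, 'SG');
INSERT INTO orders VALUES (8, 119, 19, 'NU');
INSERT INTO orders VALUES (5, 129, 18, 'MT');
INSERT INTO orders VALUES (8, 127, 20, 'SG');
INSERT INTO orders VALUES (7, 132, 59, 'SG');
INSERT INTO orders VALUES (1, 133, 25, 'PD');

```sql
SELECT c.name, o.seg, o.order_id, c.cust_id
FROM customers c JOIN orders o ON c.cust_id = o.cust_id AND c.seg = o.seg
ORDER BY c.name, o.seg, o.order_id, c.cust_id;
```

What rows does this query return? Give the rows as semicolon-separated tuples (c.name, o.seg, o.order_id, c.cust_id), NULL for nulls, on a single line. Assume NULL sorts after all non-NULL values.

(Yara, NU, 119, 8); (NULL, NU, 119, 8)

INNER JOIN keeps only pairs where the ON condition holds.
Matching on c.cust_id = o.cust_id AND c.seg = o.seg.
Matched pairs: 2.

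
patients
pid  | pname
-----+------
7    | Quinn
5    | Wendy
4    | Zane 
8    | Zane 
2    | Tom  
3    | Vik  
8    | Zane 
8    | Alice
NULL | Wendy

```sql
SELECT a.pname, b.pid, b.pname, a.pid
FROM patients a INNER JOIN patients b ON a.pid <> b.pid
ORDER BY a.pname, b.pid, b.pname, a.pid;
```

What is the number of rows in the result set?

INNER JOIN keeps only pairs where the ON condition holds.
Matching on a.pid <> b.pid. A NULL in a compared column never satisfies the condition.
- a row (pid=7): matches 7 b row(s) → 7 output row(s).
- a row (pid=5): matches 7 b row(s) → 7 output row(s).
- a row (pid=4): matches 7 b row(s) → 7 output row(s).
- a row (pid=8): matches 5 b row(s) → 5 output row(s).
- a row (pid=2): matches 7 b row(s) → 7 output row(s).
- a row (pid=3): matches 7 b row(s) → 7 output row(s).
- a row (pid=8): matches 5 b row(s) → 5 output row(s).
- a row (pid=8): matches 5 b row(s) → 5 output row(s).
- a row (pid=NULL): no match → dropped.
Total: 50 rows.

50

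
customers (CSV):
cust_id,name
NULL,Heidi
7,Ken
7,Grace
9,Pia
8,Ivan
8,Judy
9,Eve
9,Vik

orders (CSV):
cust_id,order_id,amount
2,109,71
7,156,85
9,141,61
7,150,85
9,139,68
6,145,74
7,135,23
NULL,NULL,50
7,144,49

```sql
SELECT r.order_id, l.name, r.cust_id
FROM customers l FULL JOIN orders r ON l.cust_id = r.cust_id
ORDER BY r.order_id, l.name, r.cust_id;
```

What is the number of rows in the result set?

20

FULL OUTER JOIN keeps every row from both sides; unmatched rows get NULL for the other side's columns.
Matching on l.cust_id = r.cust_id. A NULL in a compared column never satisfies the condition.
- l[0] cust_id=NULL → no match; kept with NULLs on the r side.
- l[1] cust_id=7 → 4 match(es) in r → 4 row(s).
- l[2] cust_id=7 → 4 match(es) in r → 4 row(s).
- l[3] cust_id=9 → 2 match(es) in r → 2 row(s).
- l[4] cust_id=8 → no match; kept with NULLs on the r side.
- l[5] cust_id=8 → no match; kept with NULLs on the r side.
- l[6] cust_id=9 → 2 match(es) in r → 2 row(s).
- l[7] cust_id=9 → 2 match(es) in r → 2 row(s).
- 3 r row(s) had no l match → kept, l columns NULL.
Total: 14 matched + 6 padded = 20 rows.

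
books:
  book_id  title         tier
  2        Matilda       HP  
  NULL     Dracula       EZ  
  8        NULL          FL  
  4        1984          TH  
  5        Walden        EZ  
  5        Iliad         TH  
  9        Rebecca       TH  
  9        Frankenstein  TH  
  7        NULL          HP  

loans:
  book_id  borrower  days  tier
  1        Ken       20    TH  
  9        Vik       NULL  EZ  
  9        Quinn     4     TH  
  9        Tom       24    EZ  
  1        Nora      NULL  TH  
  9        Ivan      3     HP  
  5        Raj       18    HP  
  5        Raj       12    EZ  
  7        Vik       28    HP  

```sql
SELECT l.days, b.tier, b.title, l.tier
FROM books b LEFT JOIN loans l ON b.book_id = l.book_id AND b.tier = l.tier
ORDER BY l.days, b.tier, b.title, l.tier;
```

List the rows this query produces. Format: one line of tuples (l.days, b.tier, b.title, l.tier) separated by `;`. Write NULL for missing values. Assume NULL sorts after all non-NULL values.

LEFT JOIN keeps every row from `books`; unmatched rows get NULL for `loans`'s columns.
Matching on b.book_id = l.book_id AND b.tier = l.tier. A NULL in a compared column never satisfies the condition.
- book_id=2, tier=HP: no l row matches, row kept with l columns NULL.
- book_id=NULL, tier=EZ: no l row matches, row kept with l columns NULL.
- book_id=8, tier=FL: no l row matches, row kept with l columns NULL.
- book_id=4, tier=TH: no l row matches, row kept with l columns NULL.
- book_id=5, tier=EZ: 1 matching l row(s), so 1 row(s) emitted.
- book_id=5, tier=TH: no l row matches, row kept with l columns NULL.
- book_id=9, tier=TH: 1 matching l row(s), so 1 row(s) emitted.
- book_id=9, tier=TH: 1 matching l row(s), so 1 row(s) emitted.
- book_id=7, tier=HP: 1 matching l row(s), so 1 row(s) emitted.
After projecting and ordering:
l.days | b.tier | b.title | l.tier
4 | TH | Frankenstein | TH
4 | TH | Rebecca | TH
12 | EZ | Walden | EZ
28 | HP | NULL | HP
NULL | EZ | Dracula | NULL
NULL | FL | NULL | NULL
NULL | HP | Matilda | NULL
NULL | TH | 1984 | NULL
NULL | TH | Iliad | NULL

(4, TH, Frankenstein, TH); (4, TH, Rebecca, TH); (12, EZ, Walden, EZ); (28, HP, NULL, HP); (NULL, EZ, Dracula, NULL); (NULL, FL, NULL, NULL); (NULL, HP, Matilda, NULL); (NULL, TH, 1984, NULL); (NULL, TH, Iliad, NULL)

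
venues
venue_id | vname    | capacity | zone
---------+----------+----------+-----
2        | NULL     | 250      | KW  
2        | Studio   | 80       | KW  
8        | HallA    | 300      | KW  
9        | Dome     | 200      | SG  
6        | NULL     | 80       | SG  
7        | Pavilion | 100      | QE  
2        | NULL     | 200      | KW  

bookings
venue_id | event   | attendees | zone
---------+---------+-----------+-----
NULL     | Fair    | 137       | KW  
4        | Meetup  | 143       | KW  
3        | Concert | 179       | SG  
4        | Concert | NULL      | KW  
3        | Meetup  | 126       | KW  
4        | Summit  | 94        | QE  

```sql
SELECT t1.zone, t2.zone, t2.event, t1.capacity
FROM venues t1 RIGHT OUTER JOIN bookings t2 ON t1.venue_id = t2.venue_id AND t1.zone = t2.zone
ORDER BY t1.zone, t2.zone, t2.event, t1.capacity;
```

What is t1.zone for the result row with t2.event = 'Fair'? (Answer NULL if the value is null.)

RIGHT JOIN keeps every row from `bookings`; unmatched rows get NULL for `venues`'s columns.
Matching on t1.venue_id = t2.venue_id AND t1.zone = t2.zone. A NULL in a compared column never satisfies the condition.
- venue_id=2, zone=KW: no matching t2 row.
- venue_id=2, zone=KW: no matching t2 row.
- venue_id=8, zone=KW: no matching t2 row.
- venue_id=9, zone=SG: no matching t2 row.
- venue_id=6, zone=SG: no matching t2 row.
- venue_id=7, zone=QE: no matching t2 row.
- venue_id=2, zone=KW: no matching t2 row.
- plus 6 unmatched t2 row(s), each kept with NULL t1 columns.

NULL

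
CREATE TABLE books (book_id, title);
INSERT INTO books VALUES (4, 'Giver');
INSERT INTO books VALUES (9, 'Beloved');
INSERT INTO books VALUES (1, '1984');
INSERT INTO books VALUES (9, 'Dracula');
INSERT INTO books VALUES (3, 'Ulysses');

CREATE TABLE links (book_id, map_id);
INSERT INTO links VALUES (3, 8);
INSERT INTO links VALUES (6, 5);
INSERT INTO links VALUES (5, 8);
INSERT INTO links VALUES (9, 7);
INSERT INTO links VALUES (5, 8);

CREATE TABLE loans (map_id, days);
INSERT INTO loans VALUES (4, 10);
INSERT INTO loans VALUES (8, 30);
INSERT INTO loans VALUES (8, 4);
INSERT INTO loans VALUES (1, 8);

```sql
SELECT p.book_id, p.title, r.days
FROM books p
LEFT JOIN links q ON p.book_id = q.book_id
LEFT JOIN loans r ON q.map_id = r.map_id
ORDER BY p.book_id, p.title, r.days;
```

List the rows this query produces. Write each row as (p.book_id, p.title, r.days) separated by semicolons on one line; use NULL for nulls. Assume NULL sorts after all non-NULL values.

(1, 1984, NULL); (3, Ulysses, 4); (3, Ulysses, 30); (4, Giver, NULL); (9, Beloved, NULL); (9, Dracula, NULL)

Evaluate left to right. First `books p LEFT JOIN links q` on book_id: 5 row(s).
Then LEFT JOIN `loans r` on map_id: each of those 5 rows is kept; rows whose q.map_id has no match in r get NULL for r's columns.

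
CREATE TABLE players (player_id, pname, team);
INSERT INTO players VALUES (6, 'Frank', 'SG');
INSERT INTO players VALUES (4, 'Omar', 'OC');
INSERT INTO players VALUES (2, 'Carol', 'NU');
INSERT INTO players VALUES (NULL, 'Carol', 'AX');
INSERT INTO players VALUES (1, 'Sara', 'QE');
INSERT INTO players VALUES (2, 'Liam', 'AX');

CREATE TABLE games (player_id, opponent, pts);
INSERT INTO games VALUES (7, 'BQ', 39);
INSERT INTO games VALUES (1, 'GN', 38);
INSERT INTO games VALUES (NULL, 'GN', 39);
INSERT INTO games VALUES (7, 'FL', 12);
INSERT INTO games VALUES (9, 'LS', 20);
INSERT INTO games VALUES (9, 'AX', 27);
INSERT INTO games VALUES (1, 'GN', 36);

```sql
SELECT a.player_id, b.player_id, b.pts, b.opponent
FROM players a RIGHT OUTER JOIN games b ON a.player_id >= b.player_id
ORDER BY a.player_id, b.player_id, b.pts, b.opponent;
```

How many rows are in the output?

RIGHT JOIN keeps every row from `games`; unmatched rows get NULL for `players`'s columns.
Matching on a.player_id >= b.player_id. A NULL in a compared column never satisfies the condition.
Matched pairs: 10; unmatched b rows kept: 5.
Total: 10 matched + 5 padded = 15 rows.

15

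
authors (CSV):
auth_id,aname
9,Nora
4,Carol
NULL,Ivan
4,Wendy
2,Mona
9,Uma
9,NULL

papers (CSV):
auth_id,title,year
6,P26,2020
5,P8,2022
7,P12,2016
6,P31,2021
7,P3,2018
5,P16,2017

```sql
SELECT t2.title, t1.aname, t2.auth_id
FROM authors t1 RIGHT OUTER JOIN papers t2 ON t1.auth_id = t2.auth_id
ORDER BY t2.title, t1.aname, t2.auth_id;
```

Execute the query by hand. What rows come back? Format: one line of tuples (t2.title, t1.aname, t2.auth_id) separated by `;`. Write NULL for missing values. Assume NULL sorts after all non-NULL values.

(P12, NULL, 7); (P16, NULL, 5); (P26, NULL, 6); (P3, NULL, 7); (P31, NULL, 6); (P8, NULL, 5)

RIGHT JOIN keeps every row from `papers`; unmatched rows get NULL for `authors`'s columns.
Matching on t1.auth_id = t2.auth_id. A NULL in a compared column never satisfies the condition.
Matched pairs: 0; unmatched t2 rows kept: 6.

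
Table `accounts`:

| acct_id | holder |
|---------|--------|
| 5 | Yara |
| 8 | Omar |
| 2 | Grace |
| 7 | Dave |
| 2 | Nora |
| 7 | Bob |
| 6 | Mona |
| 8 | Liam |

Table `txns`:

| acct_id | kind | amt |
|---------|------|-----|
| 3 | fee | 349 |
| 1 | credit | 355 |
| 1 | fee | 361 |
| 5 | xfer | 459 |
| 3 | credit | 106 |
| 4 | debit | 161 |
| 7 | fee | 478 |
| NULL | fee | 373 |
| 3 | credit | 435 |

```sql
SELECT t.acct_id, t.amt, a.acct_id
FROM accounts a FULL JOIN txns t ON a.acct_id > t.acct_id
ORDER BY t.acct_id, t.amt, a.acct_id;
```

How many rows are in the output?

FULL OUTER JOIN keeps every row from both sides; unmatched rows get NULL for the other side's columns.
Matching on a.acct_id > t.acct_id. A NULL in a compared column never satisfies the condition.
- a[0] acct_id=5 → 6 match(es) in t → 6 row(s).
- a[1] acct_id=8 → 8 match(es) in t → 8 row(s).
- a[2] acct_id=2 → 2 match(es) in t → 2 row(s).
- a[3] acct_id=7 → 7 match(es) in t → 7 row(s).
- a[4] acct_id=2 → 2 match(es) in t → 2 row(s).
- a[5] acct_id=7 → 7 match(es) in t → 7 row(s).
- a[6] acct_id=6 → 7 match(es) in t → 7 row(s).
- a[7] acct_id=8 → 8 match(es) in t → 8 row(s).
- plus 1 unmatched t row(s), each kept with NULL a columns.
Total: 47 matched + 1 padded = 48 rows.

48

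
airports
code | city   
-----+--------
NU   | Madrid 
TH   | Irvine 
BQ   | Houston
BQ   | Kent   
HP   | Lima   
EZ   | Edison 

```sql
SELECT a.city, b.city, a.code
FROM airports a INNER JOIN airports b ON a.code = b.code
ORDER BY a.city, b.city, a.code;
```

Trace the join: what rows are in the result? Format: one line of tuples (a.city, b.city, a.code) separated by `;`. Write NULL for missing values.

(Edison, Edison, EZ); (Houston, Houston, BQ); (Houston, Kent, BQ); (Irvine, Irvine, TH); (Kent, Houston, BQ); (Kent, Kent, BQ); (Lima, Lima, HP); (Madrid, Madrid, NU)

INNER JOIN keeps only pairs where the ON condition holds.
Matching on a.code = b.code.
Matched pairs: 8.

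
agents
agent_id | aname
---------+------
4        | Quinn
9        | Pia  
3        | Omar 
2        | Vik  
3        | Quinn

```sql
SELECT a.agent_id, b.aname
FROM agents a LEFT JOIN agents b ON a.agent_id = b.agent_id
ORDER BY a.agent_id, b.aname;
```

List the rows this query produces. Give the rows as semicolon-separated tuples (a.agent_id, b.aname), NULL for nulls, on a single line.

LEFT JOIN keeps every row from `agents a`; unmatched rows get NULL for `agents b`'s columns.
Matching on a.agent_id = b.agent_id.
Matched pairs: 7; unmatched a rows kept: 0.

(2, Vik); (3, Omar); (3, Omar); (3, Quinn); (3, Quinn); (4, Quinn); (9, Pia)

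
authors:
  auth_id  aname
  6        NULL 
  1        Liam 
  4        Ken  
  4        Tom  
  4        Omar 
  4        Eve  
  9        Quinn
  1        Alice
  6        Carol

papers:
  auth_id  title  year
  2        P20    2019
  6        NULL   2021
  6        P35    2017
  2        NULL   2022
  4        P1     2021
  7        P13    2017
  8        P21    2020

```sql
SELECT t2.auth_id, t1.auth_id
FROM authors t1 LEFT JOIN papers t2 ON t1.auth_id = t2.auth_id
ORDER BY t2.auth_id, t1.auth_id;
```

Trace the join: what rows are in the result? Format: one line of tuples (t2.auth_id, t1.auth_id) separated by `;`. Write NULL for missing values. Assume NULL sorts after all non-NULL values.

(4, 4); (4, 4); (4, 4); (4, 4); (6, 6); (6, 6); (6, 6); (6, 6); (NULL, 1); (NULL, 1); (NULL, 9)

LEFT JOIN keeps every row from `authors`; unmatched rows get NULL for `papers`'s columns.
Matching on t1.auth_id = t2.auth_id.
- t1 (auth_id=6) pairs with 2 row(s) of t2.
- t1 (auth_id=1) has no partner → padded with NULL.
- t1 (auth_id=4) pairs with 1 row(s) of t2.
- t1 (auth_id=4) pairs with 1 row(s) of t2.
- t1 (auth_id=4) pairs with 1 row(s) of t2.
- t1 (auth_id=4) pairs with 1 row(s) of t2.
- t1 (auth_id=9) has no partner → padded with NULL.
- t1 (auth_id=1) has no partner → padded with NULL.
- t1 (auth_id=6) pairs with 2 row(s) of t2.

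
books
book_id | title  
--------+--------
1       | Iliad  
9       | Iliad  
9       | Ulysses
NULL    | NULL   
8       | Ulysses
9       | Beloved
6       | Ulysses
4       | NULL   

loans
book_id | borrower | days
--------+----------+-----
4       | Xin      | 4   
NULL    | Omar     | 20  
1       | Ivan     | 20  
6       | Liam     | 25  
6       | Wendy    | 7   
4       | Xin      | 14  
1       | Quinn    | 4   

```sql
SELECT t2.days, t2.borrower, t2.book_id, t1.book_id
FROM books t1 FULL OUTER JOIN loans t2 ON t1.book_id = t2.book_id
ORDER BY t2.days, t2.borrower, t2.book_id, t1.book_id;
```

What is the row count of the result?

12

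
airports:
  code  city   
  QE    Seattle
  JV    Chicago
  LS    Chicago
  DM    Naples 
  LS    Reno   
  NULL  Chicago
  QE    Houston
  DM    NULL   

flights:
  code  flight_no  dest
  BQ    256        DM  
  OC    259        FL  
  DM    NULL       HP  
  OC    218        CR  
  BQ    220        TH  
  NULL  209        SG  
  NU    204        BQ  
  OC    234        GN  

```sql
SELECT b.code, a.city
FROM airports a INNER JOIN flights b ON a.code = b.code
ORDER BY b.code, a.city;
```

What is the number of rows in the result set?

2

INNER JOIN keeps only pairs where the ON condition holds.
Matching on a.code = b.code. A NULL in a compared column never satisfies the condition.
- a (code=QE) has no partner → excluded.
- a (code=JV) has no partner → excluded.
- a (code=LS) has no partner → excluded.
- a (code=DM) pairs with 1 row(s) of b.
- a (code=LS) has no partner → excluded.
- a (code=NULL) has no partner → excluded.
- a (code=QE) has no partner → excluded.
- a (code=DM) pairs with 1 row(s) of b.
Total: 2 rows.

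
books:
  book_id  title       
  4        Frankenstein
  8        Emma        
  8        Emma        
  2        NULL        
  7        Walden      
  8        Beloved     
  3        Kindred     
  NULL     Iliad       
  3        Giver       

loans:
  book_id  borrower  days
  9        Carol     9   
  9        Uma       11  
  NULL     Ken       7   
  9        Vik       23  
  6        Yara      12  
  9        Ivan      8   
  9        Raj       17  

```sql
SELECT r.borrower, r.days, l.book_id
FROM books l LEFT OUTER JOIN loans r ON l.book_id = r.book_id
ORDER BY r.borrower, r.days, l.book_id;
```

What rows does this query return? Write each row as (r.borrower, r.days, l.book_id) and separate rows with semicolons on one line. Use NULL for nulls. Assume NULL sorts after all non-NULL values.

LEFT JOIN keeps every row from `books`; unmatched rows get NULL for `loans`'s columns.
Matching on l.book_id = r.book_id. A NULL in a compared column never satisfies the condition.
- book_id=4: no r row matches, row kept with r columns NULL.
- book_id=8: no r row matches, row kept with r columns NULL.
- book_id=8: no r row matches, row kept with r columns NULL.
- book_id=2: no r row matches, row kept with r columns NULL.
- book_id=7: no r row matches, row kept with r columns NULL.
- book_id=8: no r row matches, row kept with r columns NULL.
- book_id=3: no r row matches, row kept with r columns NULL.
- book_id=NULL: no r row matches, row kept with r columns NULL.
- book_id=3: no r row matches, row kept with r columns NULL.
After projecting and ordering:
r.borrower | r.days | l.book_id
NULL | NULL | 2
NULL | NULL | 3
NULL | NULL | 3
NULL | NULL | 4
NULL | NULL | 7
NULL | NULL | 8
NULL | NULL | 8
NULL | NULL | 8
NULL | NULL | NULL

(NULL, NULL, 2); (NULL, NULL, 3); (NULL, NULL, 3); (NULL, NULL, 4); (NULL, NULL, 7); (NULL, NULL, 8); (NULL, NULL, 8); (NULL, NULL, 8); (NULL, NULL, NULL)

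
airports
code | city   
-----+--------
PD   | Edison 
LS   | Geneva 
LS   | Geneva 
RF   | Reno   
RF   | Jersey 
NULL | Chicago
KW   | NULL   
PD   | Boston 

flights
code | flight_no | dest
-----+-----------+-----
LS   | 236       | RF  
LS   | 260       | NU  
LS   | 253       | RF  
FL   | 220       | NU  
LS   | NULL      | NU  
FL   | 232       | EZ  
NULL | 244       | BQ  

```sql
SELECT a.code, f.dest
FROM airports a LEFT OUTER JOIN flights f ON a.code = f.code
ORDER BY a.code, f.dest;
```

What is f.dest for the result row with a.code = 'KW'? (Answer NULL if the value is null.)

NULL

LEFT JOIN keeps every row from `airports`; unmatched rows get NULL for `flights`'s columns.
Matching on a.code = f.code. A NULL in a compared column never satisfies the condition.
- a row (code=PD): no match → kept, f columns NULL.
- a row (code=LS): matches 4 f row(s) → 4 output row(s).
- a row (code=LS): matches 4 f row(s) → 4 output row(s).
- a row (code=RF): no match → kept, f columns NULL.
- a row (code=RF): no match → kept, f columns NULL.
- a row (code=NULL): no match → kept, f columns NULL.
- a row (code=KW): no match → kept, f columns NULL.
- a row (code=PD): no match → kept, f columns NULL.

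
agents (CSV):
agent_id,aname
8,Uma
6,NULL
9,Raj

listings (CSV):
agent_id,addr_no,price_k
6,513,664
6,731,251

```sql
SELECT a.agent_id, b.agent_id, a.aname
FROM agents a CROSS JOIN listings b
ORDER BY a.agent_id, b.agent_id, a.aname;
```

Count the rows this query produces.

6

CROSS JOIN pairs every row of `agents` with every row of `listings`: 3 × 2 = 6 rows.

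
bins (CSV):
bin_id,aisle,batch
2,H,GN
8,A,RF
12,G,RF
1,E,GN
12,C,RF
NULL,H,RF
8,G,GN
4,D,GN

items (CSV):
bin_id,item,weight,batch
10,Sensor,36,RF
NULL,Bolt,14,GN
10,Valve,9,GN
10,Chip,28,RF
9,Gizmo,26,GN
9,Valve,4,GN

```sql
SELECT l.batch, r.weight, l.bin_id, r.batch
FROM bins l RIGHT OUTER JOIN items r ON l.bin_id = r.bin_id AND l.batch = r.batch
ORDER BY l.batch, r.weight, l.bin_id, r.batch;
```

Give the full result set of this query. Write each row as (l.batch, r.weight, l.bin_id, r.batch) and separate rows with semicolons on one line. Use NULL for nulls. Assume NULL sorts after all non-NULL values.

RIGHT JOIN keeps every row from `items`; unmatched rows get NULL for `bins`'s columns.
Matching on l.bin_id = r.bin_id AND l.batch = r.batch. A NULL in a compared column never satisfies the condition.
Matched pairs: 0; unmatched r rows kept: 6.

(NULL, 4, NULL, GN); (NULL, 9, NULL, GN); (NULL, 14, NULL, GN); (NULL, 26, NULL, GN); (NULL, 28, NULL, RF); (NULL, 36, NULL, RF)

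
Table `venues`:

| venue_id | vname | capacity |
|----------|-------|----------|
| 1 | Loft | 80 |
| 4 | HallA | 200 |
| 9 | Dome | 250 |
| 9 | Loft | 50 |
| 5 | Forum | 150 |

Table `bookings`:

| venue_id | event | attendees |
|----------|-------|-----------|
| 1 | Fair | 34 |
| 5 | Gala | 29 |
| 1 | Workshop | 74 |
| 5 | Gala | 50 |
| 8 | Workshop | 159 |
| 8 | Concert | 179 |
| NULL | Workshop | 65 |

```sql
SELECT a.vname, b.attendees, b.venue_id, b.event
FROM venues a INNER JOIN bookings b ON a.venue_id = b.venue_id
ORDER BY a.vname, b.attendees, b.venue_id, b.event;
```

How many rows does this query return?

4

INNER JOIN keeps only pairs where the ON condition holds.
Matching on a.venue_id = b.venue_id. A NULL in a compared column never satisfies the condition.
Matched pairs: 4.
Total: 4 rows.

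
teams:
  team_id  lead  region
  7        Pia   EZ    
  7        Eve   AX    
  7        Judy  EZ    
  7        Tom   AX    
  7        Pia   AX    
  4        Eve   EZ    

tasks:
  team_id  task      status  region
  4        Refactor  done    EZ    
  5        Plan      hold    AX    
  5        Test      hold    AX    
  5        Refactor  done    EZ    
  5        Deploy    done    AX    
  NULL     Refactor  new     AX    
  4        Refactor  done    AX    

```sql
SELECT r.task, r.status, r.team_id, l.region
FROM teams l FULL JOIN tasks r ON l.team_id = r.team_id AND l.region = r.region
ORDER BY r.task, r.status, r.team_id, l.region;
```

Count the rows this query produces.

FULL OUTER JOIN keeps every row from both sides; unmatched rows get NULL for the other side's columns.
Matching on l.team_id = r.team_id AND l.region = r.region. A NULL in a compared column never satisfies the condition.
- l[0] team_id=7, region=EZ → no match; kept with NULLs on the r side.
- l[1] team_id=7, region=AX → no match; kept with NULLs on the r side.
- l[2] team_id=7, region=EZ → no match; kept with NULLs on the r side.
- l[3] team_id=7, region=AX → no match; kept with NULLs on the r side.
- l[4] team_id=7, region=AX → no match; kept with NULLs on the r side.
- l[5] team_id=4, region=EZ → 1 match(es) in r → 1 row(s).
- plus 6 unmatched r row(s), each kept with NULL l columns.
Total: 1 matched + 11 padded = 12 rows.

12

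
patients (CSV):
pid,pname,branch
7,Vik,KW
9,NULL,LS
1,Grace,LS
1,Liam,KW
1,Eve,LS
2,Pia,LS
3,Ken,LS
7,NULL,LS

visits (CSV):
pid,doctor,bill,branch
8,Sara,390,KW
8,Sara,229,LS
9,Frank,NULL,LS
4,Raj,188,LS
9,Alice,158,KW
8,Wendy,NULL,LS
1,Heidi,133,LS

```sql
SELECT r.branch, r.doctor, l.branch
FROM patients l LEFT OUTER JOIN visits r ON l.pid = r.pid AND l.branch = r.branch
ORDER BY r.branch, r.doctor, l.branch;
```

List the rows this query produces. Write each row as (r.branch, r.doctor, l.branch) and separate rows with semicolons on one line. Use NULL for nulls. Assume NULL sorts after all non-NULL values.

(LS, Frank, LS); (LS, Heidi, LS); (LS, Heidi, LS); (NULL, NULL, KW); (NULL, NULL, KW); (NULL, NULL, LS); (NULL, NULL, LS); (NULL, NULL, LS)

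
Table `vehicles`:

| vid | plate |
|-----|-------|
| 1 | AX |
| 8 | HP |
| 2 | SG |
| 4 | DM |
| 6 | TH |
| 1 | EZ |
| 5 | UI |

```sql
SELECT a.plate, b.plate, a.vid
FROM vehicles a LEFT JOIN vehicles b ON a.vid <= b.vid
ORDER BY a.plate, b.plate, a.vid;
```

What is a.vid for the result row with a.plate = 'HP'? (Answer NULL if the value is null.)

8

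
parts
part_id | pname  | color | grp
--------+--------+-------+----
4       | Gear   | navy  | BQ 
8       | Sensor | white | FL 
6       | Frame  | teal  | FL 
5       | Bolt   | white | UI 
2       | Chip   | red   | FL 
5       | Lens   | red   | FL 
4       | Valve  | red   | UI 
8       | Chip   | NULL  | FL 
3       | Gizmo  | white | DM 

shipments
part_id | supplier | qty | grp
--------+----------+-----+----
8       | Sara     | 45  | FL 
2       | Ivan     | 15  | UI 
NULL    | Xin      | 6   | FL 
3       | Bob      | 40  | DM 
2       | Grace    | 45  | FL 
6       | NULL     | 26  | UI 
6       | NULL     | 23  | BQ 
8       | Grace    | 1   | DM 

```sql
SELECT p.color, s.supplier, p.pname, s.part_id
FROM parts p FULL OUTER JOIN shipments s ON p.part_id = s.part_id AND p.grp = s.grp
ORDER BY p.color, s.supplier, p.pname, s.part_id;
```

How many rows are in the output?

14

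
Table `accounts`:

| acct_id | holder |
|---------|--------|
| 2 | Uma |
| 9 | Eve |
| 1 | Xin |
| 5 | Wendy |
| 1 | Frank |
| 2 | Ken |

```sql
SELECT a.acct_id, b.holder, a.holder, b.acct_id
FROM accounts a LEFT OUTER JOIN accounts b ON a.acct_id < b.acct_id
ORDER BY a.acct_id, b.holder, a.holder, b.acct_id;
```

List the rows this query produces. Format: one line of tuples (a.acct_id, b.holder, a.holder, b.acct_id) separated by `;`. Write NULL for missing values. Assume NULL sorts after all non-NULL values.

LEFT JOIN keeps every row from `accounts a`; unmatched rows get NULL for `accounts b`'s columns.
Matching on a.acct_id < b.acct_id.
Matched pairs: 13; unmatched a rows kept: 1.

(1, Eve, Frank, 9); (1, Eve, Xin, 9); (1, Ken, Frank, 2); (1, Ken, Xin, 2); (1, Uma, Frank, 2); (1, Uma, Xin, 2); (1, Wendy, Frank, 5); (1, Wendy, Xin, 5); (2, Eve, Ken, 9); (2, Eve, Uma, 9); (2, Wendy, Ken, 5); (2, Wendy, Uma, 5); (5, Eve, Wendy, 9); (9, NULL, Eve, NULL)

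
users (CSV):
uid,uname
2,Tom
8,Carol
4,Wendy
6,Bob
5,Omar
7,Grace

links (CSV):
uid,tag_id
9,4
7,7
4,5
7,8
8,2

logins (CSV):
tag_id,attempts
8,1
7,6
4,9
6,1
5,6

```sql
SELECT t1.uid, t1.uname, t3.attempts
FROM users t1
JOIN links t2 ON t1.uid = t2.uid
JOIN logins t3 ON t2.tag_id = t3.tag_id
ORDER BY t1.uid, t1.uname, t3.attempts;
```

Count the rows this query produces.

Step 1 — t1 INNER JOIN t2 on uid → 4 row(s).
Then INNER JOIN `logins t3` on tag_id: keep only rows whose t2.tag_id appears in t3.
Result: 3 row(s).

3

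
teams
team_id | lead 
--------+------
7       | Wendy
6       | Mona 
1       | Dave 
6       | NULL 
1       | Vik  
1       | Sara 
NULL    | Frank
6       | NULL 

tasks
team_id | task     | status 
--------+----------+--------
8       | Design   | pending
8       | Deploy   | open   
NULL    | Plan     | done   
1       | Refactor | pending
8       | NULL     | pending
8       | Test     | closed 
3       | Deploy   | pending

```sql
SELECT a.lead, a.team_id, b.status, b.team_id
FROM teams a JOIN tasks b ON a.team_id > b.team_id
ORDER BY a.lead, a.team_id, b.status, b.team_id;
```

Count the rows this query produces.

INNER JOIN keeps only pairs where the ON condition holds.
Matching on a.team_id > b.team_id. A NULL in a compared column never satisfies the condition.
- a (team_id=7) pairs with 2 row(s) of b.
- a (team_id=6) pairs with 2 row(s) of b.
- a (team_id=1) has no partner → excluded.
- a (team_id=6) pairs with 2 row(s) of b.
- a (team_id=1) has no partner → excluded.
- a (team_id=1) has no partner → excluded.
- a (team_id=NULL) has no partner → excluded.
- a (team_id=6) pairs with 2 row(s) of b.
Total: 8 rows.

8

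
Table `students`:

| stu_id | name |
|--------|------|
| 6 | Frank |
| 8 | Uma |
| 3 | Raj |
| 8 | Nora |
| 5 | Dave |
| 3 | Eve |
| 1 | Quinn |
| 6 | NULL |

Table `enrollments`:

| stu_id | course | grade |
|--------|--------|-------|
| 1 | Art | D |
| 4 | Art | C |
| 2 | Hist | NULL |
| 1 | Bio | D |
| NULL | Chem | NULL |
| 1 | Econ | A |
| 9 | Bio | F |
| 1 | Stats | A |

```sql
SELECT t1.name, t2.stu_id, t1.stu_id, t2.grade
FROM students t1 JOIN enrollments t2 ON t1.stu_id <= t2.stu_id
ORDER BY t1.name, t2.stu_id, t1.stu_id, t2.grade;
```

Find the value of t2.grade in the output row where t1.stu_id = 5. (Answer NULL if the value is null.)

INNER JOIN keeps only pairs where the ON condition holds.
Matching on t1.stu_id <= t2.stu_id. A NULL in a compared column never satisfies the condition.
- t1 (stu_id=6) pairs with 1 row(s) of t2.
- t1 (stu_id=8) pairs with 1 row(s) of t2.
- t1 (stu_id=3) pairs with 2 row(s) of t2.
- t1 (stu_id=8) pairs with 1 row(s) of t2.
- t1 (stu_id=5) pairs with 1 row(s) of t2.
- t1 (stu_id=3) pairs with 2 row(s) of t2.
- t1 (stu_id=1) pairs with 7 row(s) of t2.
- t1 (stu_id=6) pairs with 1 row(s) of t2.

F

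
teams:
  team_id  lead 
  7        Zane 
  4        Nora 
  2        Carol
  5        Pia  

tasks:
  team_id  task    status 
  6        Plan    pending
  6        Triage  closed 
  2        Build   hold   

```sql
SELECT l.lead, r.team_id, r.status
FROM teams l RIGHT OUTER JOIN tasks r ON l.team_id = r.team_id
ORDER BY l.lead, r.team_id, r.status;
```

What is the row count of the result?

RIGHT JOIN keeps every row from `tasks`; unmatched rows get NULL for `teams`'s columns.
Matching on l.team_id = r.team_id.
- l (team_id=7) has no partner in r.
- l (team_id=4) has no partner in r.
- l (team_id=2) pairs with 1 row(s) of r.
- l (team_id=5) has no partner in r.
- 2 r row(s) had no l match → kept, l columns NULL.
Total: 1 matched + 2 padded = 3 rows.

3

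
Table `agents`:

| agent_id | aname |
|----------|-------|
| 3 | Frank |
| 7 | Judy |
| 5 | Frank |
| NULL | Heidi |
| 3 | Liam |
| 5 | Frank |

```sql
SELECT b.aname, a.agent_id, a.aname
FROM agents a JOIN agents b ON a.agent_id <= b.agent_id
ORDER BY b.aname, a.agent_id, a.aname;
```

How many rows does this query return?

17

INNER JOIN keeps only pairs where the ON condition holds.
Matching on a.agent_id <= b.agent_id. A NULL in a compared column never satisfies the condition.
- a (agent_id=3) pairs with 5 row(s) of b.
- a (agent_id=7) pairs with 1 row(s) of b.
- a (agent_id=5) pairs with 3 row(s) of b.
- a (agent_id=NULL) has no partner → excluded.
- a (agent_id=3) pairs with 5 row(s) of b.
- a (agent_id=5) pairs with 3 row(s) of b.
Total: 17 rows.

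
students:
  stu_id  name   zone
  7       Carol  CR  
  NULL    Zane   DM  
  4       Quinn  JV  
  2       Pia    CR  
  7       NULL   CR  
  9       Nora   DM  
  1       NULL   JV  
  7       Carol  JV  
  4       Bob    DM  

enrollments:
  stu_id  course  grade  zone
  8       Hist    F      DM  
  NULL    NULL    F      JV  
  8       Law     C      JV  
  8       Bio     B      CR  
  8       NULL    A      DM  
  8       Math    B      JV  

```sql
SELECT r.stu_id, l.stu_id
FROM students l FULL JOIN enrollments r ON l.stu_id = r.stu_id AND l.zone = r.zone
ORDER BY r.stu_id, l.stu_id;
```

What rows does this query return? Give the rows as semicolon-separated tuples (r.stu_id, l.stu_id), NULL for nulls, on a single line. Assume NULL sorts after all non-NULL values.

(8, NULL); (8, NULL); (8, NULL); (8, NULL); (8, NULL); (NULL, 1); (NULL, 2); (NULL, 4); (NULL, 4); (NULL, 7); (NULL, 7); (NULL, 7); (NULL, 9); (NULL, NULL); (NULL, NULL)

FULL OUTER JOIN keeps every row from both sides; unmatched rows get NULL for the other side's columns.
Matching on l.stu_id = r.stu_id AND l.zone = r.zone. A NULL in a compared column never satisfies the condition.
Matched pairs: 0; unmatched l rows kept: 9; unmatched r rows kept: 6.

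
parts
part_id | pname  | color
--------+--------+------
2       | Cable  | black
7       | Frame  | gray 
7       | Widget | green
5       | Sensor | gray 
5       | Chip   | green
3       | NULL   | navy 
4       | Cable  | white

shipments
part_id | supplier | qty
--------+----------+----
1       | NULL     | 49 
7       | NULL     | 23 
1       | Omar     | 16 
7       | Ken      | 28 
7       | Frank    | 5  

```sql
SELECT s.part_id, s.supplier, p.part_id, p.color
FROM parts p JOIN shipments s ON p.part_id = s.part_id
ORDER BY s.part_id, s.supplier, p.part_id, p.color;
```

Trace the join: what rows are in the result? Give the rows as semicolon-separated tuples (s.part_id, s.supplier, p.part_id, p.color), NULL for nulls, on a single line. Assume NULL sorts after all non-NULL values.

(7, Frank, 7, gray); (7, Frank, 7, green); (7, Ken, 7, gray); (7, Ken, 7, green); (7, NULL, 7, gray); (7, NULL, 7, green)

INNER JOIN keeps only pairs where the ON condition holds.
Matching on p.part_id = s.part_id.
Matched pairs: 6.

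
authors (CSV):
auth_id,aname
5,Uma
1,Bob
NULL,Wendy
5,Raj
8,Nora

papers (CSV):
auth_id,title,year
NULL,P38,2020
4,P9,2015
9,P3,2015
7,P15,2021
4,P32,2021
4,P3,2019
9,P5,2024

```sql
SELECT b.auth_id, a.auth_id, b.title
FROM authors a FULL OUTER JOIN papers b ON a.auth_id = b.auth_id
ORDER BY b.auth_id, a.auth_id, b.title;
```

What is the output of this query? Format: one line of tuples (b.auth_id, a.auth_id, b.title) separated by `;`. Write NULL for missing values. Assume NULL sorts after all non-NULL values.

(4, NULL, P3); (4, NULL, P32); (4, NULL, P9); (7, NULL, P15); (9, NULL, P3); (9, NULL, P5); (NULL, 1, NULL); (NULL, 5, NULL); (NULL, 5, NULL); (NULL, 8, NULL); (NULL, NULL, P38); (NULL, NULL, NULL)

FULL OUTER JOIN keeps every row from both sides; unmatched rows get NULL for the other side's columns.
Matching on a.auth_id = b.auth_id. A NULL in a compared column never satisfies the condition.
- auth_id=5: no b row matches, row kept with b columns NULL.
- auth_id=1: no b row matches, row kept with b columns NULL.
- auth_id=NULL: no b row matches, row kept with b columns NULL.
- auth_id=5: no b row matches, row kept with b columns NULL.
- auth_id=8: no b row matches, row kept with b columns NULL.
- plus 7 unmatched b row(s), each kept with NULL a columns.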